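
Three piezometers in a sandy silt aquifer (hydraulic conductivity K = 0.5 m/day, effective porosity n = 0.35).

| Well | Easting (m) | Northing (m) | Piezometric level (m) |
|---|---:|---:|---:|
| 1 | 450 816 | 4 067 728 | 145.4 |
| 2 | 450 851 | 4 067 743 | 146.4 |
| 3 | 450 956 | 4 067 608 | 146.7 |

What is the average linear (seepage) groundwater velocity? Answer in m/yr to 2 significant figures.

Taking 1 as reference: 2−1 = (35, 15, +1.0); 3−1 = (140, -120, +1.3).
Determinant of the coordinate differences = 35·(-120) − 140·15 = -6300.
∂h/∂x = [(+1.0)·(-120) − (+1.3)·15] / -6300 = +0.02214
∂h/∂y = [35·(+1.3) − 140·(+1.0)] / -6300 = +0.01500
|∇h| = √(0.02214² + 0.01500²) = 0.02674
Seepage velocity v = K·i/n = 0.5 × 0.02674 / 0.35 = 0.0382 m/day = 13.95 m/yr.

14 m/yr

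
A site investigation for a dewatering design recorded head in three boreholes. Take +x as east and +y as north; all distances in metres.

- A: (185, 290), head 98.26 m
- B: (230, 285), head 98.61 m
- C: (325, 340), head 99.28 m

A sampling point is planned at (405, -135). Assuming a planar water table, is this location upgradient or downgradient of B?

Differences from A: to B (Δx, Δy, Δh) = (45, -5, +0.35); to C = (140, 50, +1.02).
Determinant of the coordinate differences = 45·50 − 140·(-5) = 2950.
∂h/∂x = [(+0.35)·50 − (+1.02)·(-5)] / 2950 = +0.007661
∂h/∂y = [45·(+1.02) − 140·(+0.35)] / 2950 = -0.001051
Head at (405, -135) = 98.26 + (+0.007661)·(220) + (-0.001051)·(-425) = 100.39 m.
That is higher than the 98.61 m at B, so the point is upgradient.

upgradient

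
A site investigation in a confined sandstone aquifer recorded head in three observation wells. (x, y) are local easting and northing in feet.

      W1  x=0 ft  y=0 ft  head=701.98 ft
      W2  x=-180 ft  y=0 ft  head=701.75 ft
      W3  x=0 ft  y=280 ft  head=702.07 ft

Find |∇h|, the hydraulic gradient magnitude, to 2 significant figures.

0.0013

∂h/∂x = (701.75 − 701.98) / (-180 − 0) = +0.001278
∂h/∂y = (702.07 − 701.98) / (280 − 0) = +0.0003214
|∇h| = √(0.001278² + 0.0003214²) = 0.001318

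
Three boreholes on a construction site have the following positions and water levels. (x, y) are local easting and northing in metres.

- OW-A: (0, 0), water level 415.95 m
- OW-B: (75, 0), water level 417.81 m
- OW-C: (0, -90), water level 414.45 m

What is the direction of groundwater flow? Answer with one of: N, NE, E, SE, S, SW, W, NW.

∂h/∂x = (417.81 − 415.95) / (75 − 0) = +0.02480
∂h/∂y = (414.45 − 415.95) / (-90 − 0) = +0.01667
Flow = −∇h = (-0.02480 east, -0.01667 north), which points southwest.

SW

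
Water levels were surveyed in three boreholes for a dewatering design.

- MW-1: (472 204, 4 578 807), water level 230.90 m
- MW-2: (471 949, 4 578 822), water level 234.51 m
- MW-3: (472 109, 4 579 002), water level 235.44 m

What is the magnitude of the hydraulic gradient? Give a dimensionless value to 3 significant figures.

0.0214

With h = a·x + b·y + c and MW-1 as origin, the differences give:
  (-255)·a + 15·b = +3.61
  (-95)·a + 195·b = +4.54
Eliminate b (×195 and ×15, subtract): -48300·a = 635.850 → a = ∂h/∂x = -0.01316
Back-substitute: b = ∂h/∂y = +0.01687.
|∇h| = √(-0.01316² + 0.01687²) = 0.0214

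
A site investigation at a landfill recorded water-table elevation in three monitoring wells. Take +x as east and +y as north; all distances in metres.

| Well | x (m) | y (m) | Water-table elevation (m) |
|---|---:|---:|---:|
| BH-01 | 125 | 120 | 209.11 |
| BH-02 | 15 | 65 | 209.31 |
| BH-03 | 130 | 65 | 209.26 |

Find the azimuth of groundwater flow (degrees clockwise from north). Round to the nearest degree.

Differences from BH-01: to BH-02 (Δx, Δy, Δh) = (-110, -55, +0.20); to BH-03 = (5, -55, +0.15).
Determinant of the coordinate differences = (-110)·(-55) − 5·(-55) = 6325.
∂h/∂x = [(+0.20)·(-55) − (+0.15)·(-55)] / 6325 = -0.0004348
∂h/∂y = [(-110)·(+0.15) − 5·(+0.20)] / 6325 = -0.002767
Flow direction (−∇h) has components (+0.0004348 E, +0.002767 N).
Azimuth = atan2(E, N) = atan2(+0.0004348, +0.002767) = 8.9° ≈ 009°.

009°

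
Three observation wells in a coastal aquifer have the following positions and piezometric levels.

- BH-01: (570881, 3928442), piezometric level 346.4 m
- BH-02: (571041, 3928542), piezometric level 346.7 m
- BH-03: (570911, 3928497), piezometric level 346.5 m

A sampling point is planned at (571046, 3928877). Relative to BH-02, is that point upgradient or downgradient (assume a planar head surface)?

Differences from BH-01: to BH-02 (Δx, Δy, Δh) = (160, 100, +0.3); to BH-03 = (30, 55, +0.1).
Solve a·Δx + b·Δy = Δh: det = 160·55 − 30·100 = 5800.
∂h/∂x = [(+0.3)·55 − (+0.1)·100] / 5800 = +0.001121
∂h/∂y = [160·(+0.1) − 30·(+0.3)] / 5800 = +0.001207
Head at (571046, 3928877) = 346.4 + (+0.001121)·(165) + (+0.001207)·(435) = 347.11 m.
That is higher than the 346.7 m at BH-02, so the point is upgradient.

upgradient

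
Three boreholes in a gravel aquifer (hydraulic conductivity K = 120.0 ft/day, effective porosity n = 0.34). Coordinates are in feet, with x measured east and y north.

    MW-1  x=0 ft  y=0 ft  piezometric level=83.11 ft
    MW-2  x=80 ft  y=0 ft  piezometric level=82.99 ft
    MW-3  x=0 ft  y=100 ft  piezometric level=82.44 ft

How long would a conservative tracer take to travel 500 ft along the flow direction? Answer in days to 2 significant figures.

210 days

∂h/∂x = (82.99 − 83.11) / (80 − 0) = -0.001500
∂h/∂y = (82.44 − 83.11) / (100 − 0) = -0.006700
|∇h| = √(-0.001500² + -0.006700²) = 0.006866
Seepage velocity v = K·i/n = 120.0 × 0.006866 / 0.34 = 2.423 ft/day.
t = 500 / 2.423 = 206.4 days.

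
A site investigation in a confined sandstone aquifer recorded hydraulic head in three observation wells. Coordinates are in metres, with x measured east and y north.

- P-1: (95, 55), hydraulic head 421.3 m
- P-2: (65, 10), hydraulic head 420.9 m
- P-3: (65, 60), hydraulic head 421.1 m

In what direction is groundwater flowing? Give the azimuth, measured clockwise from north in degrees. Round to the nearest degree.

Three-point gradient (reference P-1): Δ to P-2 = (-30, -45, -0.4), Δ to P-3 = (-30, 5, -0.2).
∂h/∂x = +0.007333, ∂h/∂y = +0.004000 (det = -1500).
Flow direction (−∇h) has components (-0.007333 E, -0.004000 N).
Azimuth = atan2(E, N) = atan2(-0.007333, -0.004000) = 241.4° ≈ 241°.

241°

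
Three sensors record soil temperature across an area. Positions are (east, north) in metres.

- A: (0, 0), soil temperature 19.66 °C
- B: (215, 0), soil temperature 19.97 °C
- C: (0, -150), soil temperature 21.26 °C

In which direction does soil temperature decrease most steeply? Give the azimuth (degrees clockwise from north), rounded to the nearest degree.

∂T/∂x = (19.97 − 19.66) / (215 − 0) = +0.001442
∂T/∂y = (21.26 − 19.66) / (-150 − 0) = -0.01067
Steepest decrease is along −∇f: components (-0.001442 E, +0.01067 N).
Azimuth = atan2(-0.001442, +0.01067) = 352.3° ≈ 352°.

352°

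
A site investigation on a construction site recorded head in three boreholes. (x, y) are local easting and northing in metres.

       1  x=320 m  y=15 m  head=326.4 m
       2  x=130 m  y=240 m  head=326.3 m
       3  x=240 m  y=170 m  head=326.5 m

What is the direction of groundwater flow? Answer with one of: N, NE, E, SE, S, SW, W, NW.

With h = a·x + b·y + c and 1 as origin, the differences give:
  (-190)·a + 225·b = -0.1
  (-80)·a + 155·b = +0.1
Eliminate b (×155 and ×225, subtract): -11450·a = -38.00 → a = ∂h/∂x = +0.003319
Back-substitute: b = ∂h/∂y = +0.002358.
Flow = −∇h = (-0.003319 east, -0.002358 north), which points southwest.

SW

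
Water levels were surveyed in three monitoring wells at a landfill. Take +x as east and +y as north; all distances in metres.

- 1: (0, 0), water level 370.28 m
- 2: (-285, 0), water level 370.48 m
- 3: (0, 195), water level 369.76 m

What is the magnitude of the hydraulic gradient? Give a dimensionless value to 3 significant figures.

∂h/∂x = (370.48 − 370.28) / (-285 − 0) = -0.0007018
∂h/∂y = (369.76 − 370.28) / (195 − 0) = -0.002667
|∇h| = √(-0.0007018² + -0.002667²) = 0.002758

0.00276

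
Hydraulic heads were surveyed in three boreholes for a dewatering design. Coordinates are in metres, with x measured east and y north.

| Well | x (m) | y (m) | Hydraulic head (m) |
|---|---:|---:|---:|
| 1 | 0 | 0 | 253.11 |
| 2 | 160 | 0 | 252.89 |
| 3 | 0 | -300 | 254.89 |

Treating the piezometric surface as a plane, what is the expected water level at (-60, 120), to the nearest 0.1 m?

252.5 m

∂h/∂x = (252.89 − 253.11) / (160 − 0) = -0.001375
∂h/∂y = (254.89 − 253.11) / (-300 − 0) = -0.005933
h(-60, 120) = 253.11 + (-0.001375)·(-60) + (-0.005933)·(120) = 253.11 +0.083 -0.712 = 252.481 m.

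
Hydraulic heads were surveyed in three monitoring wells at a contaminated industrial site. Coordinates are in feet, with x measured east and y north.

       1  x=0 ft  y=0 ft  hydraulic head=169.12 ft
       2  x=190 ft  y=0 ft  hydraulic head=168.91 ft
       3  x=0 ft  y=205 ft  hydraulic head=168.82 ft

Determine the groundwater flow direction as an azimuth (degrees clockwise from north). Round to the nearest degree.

037°

∂h/∂x = (168.91 − 169.12) / (190 − 0) = -0.001105
∂h/∂y = (168.82 − 169.12) / (205 − 0) = -0.001463
Flow direction (−∇h) has components (+0.001105 E, +0.001463 N).
Azimuth = atan2(E, N) = atan2(+0.001105, +0.001463) = 37.1° ≈ 037°.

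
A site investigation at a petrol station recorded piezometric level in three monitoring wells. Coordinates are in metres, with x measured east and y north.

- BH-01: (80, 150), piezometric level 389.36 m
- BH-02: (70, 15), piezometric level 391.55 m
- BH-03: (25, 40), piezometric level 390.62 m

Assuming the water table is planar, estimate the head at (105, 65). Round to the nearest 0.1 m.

Taking BH-01 as reference: BH-02−BH-01 = (-10, -135, +2.19); BH-03−BH-01 = (-55, -110, +1.26).
Determinant of the coordinate differences = (-10)·(-110) − (-55)·(-135) = -6325.
∂h/∂x = [(+2.19)·(-110) − (+1.26)·(-135)] / -6325 = +0.01119
∂h/∂y = [(-10)·(+1.26) − (-55)·(+2.19)] / -6325 = -0.01705
h(105, 65) = 389.36 + (+0.01119)·(25) + (-0.01705)·(-85) = 389.36 +0.280 +1.449 = 391.089 m.

391.1 m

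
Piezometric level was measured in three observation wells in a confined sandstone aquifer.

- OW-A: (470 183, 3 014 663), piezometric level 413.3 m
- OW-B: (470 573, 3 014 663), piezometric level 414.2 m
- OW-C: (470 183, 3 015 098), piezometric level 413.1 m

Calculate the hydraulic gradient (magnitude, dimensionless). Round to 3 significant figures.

0.00235

∂h/∂x = (414.2 − 413.3) / (470573 − 470183) = +0.002308
∂h/∂y = (413.1 − 413.3) / (3015098 − 3014663) = -0.0004598
|∇h| = √(0.002308² + -0.0004598²) = 0.002353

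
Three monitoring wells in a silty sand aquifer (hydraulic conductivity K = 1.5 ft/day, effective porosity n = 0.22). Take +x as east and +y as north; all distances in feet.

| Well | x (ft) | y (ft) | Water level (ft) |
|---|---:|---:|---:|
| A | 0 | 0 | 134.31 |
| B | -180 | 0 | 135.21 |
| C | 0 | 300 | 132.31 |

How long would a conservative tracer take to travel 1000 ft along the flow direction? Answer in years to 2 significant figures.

∂h/∂x = (135.21 − 134.31) / (-180 − 0) = -0.005000
∂h/∂y = (132.31 − 134.31) / (300 − 0) = -0.006667
|∇h| = √(-0.005000² + -0.006667²) = 0.008334
Seepage velocity v = K·i/n = 1.5 × 0.008334 / 0.22 = 0.05682 ft/day.
t = 1000 / 0.05682 = 1.76e+04 days = 48.2 years.

48 years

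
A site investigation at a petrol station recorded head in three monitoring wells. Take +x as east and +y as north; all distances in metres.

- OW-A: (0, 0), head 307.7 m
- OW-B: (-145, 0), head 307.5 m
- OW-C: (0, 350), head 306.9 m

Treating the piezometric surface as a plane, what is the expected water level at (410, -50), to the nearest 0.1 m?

∂h/∂x = (307.5 − 307.7) / (-145 − 0) = +0.001379
∂h/∂y = (306.9 − 307.7) / (350 − 0) = -0.002286
h(410, -50) = 307.7 + (+0.001379)·(410) + (-0.002286)·(-50) = 307.7 +0.566 +0.114 = 308.380 m.

308.4 m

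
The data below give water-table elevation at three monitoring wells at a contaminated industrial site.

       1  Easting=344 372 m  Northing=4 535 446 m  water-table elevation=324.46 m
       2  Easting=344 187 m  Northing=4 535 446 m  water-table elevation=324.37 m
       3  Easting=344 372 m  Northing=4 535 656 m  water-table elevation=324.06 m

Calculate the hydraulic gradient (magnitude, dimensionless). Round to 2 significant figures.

∂h/∂x = (324.37 − 324.46) / (344187 − 344372) = +0.0004865
∂h/∂y = (324.06 − 324.46) / (4535656 − 4535446) = -0.001905
|∇h| = √(0.0004865² + -0.001905²) = 0.001966

0.0020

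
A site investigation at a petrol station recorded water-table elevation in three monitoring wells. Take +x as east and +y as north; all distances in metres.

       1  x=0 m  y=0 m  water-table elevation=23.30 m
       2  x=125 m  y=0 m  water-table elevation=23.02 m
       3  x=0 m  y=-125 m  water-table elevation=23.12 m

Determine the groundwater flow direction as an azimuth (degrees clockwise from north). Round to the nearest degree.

123°

∂h/∂x = (23.02 − 23.30) / (125 − 0) = -0.002240
∂h/∂y = (23.12 − 23.30) / (-125 − 0) = +0.001440
Flow direction (−∇h) has components (+0.002240 E, -0.001440 N).
Azimuth = atan2(E, N) = atan2(+0.002240, -0.001440) = 122.7° ≈ 123°.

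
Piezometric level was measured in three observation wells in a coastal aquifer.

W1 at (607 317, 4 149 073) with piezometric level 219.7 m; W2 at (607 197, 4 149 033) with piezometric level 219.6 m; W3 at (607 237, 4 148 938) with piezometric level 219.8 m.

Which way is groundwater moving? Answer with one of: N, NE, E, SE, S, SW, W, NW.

NW

Differences from W1: to W2 (Δx, Δy, Δh) = (-120, -40, -0.1); to W3 = (-80, -135, +0.1).
Solve a·Δx + b·Δy = Δh: det = (-120)·(-135) − (-80)·(-40) = 13000.
∂h/∂x = [(-0.1)·(-135) − (+0.1)·(-40)] / 13000 = +0.001346
∂h/∂y = [(-120)·(+0.1) − (-80)·(-0.1)] / 13000 = -0.001538
Flow = −∇h = (-0.001346 east, +0.001538 north), which points northwest.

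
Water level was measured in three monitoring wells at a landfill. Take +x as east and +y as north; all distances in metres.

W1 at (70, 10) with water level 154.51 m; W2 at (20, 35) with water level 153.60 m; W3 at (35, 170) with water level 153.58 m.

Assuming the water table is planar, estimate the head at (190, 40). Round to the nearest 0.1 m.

156.5 m

Taking W1 as reference: W2−W1 = (-50, 25, -0.91); W3−W1 = (-35, 160, -0.93).
Determinant of the coordinate differences = (-50)·160 − (-35)·25 = -7125.
∂h/∂x = [(-0.91)·160 − (-0.93)·25] / -7125 = +0.01717
∂h/∂y = [(-50)·(-0.93) − (-35)·(-0.91)] / -7125 = -0.002056
h(190, 40) = 154.51 + (+0.01717)·(120) + (-0.002056)·(30) = 154.51 +2.061 -0.062 = 156.509 m.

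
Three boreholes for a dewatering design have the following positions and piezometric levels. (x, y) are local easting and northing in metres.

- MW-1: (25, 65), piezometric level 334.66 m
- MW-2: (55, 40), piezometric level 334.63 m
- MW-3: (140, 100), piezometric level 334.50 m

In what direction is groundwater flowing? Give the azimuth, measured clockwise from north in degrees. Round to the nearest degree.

Differences from MW-1: to MW-2 (Δx, Δy, Δh) = (30, -25, -0.03); to MW-3 = (115, 35, -0.16).
Solve a·Δx + b·Δy = Δh: det = 30·35 − 115·(-25) = 3925.
∂h/∂x = [(-0.03)·35 − (-0.16)·(-25)] / 3925 = -0.001287
∂h/∂y = [30·(-0.16) − 115·(-0.03)] / 3925 = -0.0003439
Flow direction (−∇h) has components (+0.001287 E, +0.0003439 N).
Azimuth = atan2(E, N) = atan2(+0.001287, +0.0003439) = 75.0° ≈ 075°.

075°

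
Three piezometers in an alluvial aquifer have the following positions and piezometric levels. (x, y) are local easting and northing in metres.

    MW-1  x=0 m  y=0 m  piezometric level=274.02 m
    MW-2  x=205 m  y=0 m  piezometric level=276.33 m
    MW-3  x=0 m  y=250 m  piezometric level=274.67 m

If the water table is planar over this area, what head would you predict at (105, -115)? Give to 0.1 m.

∂h/∂x = (276.33 − 274.02) / (205 − 0) = +0.01127
∂h/∂y = (274.67 − 274.02) / (250 − 0) = +0.002600
h(105, -115) = 274.02 + (+0.01127)·(105) + (+0.002600)·(-115) = 274.02 +1.183 -0.299 = 274.904 m.

274.9 m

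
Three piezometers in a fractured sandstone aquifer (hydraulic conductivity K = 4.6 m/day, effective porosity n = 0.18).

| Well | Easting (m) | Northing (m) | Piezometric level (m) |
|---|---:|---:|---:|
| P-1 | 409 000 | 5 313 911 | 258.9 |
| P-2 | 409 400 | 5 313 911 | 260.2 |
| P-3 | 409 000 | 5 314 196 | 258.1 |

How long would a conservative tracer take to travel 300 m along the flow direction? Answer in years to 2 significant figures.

∂h/∂x = (260.2 − 258.9) / (409400 − 409000) = +0.003250
∂h/∂y = (258.1 − 258.9) / (5314196 − 5313911) = -0.002807
|∇h| = √(0.003250² + -0.002807²) = 0.004294
Seepage velocity v = K·i/n = 4.6 × 0.004294 / 0.18 = 0.1097 m/day.
t = 300 / 0.1097 = 2735 days = 7.49 years.

7.5 years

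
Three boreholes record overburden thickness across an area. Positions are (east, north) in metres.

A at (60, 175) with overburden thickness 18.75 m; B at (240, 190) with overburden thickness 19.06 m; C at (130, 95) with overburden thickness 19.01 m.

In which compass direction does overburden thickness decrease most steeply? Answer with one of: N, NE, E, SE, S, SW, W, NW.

With d = a·x + b·y + c and A as origin, the differences give:
  180·a + 15·b = +0.31
  70·a + (-80)·b = +0.26
Eliminate b (×(-80) and ×15, subtract): -15450·a = -28.700 → a = ∂d/∂x = +0.001858
Back-substitute: b = ∂d/∂y = -0.001625.
Steepest decrease is along −∇f = (-0.001858 E, +0.001625 N) → northwest.

NW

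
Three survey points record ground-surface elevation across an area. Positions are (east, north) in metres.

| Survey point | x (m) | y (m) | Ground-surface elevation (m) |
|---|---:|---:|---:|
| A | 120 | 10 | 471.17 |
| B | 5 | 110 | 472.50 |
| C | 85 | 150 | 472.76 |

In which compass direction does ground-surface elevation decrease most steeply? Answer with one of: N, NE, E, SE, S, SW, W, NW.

Three-point gradient (reference A): Δ to B = (-115, 100, +1.33), Δ to C = (-35, 140, +1.59).
∂z/∂x = -0.002159, ∂z/∂y = +0.01082 (det = -12600).
Steepest decrease is along −∇f = (+0.002159 E, -0.01082 N) → south.

S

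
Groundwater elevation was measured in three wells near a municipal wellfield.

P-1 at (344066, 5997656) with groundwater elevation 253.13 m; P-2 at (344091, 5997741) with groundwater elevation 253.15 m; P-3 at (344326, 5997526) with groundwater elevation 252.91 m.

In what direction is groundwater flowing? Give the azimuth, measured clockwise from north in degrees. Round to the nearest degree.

124°

Differences from P-1: to P-2 (Δx, Δy, Δh) = (25, 85, +0.02); to P-3 = (260, -130, -0.22).
Solve a·Δx + b·Δy = Δh: det = 25·(-130) − 260·85 = -25350.
∂h/∂x = [(+0.02)·(-130) − (-0.22)·85] / -25350 = -0.0006351
∂h/∂y = [25·(-0.22) − 260·(+0.02)] / -25350 = +0.0004221
Flow direction (−∇h) has components (+0.0006351 E, -0.0004221 N).
Azimuth = atan2(E, N) = atan2(+0.0006351, -0.0004221) = 123.6° ≈ 124°.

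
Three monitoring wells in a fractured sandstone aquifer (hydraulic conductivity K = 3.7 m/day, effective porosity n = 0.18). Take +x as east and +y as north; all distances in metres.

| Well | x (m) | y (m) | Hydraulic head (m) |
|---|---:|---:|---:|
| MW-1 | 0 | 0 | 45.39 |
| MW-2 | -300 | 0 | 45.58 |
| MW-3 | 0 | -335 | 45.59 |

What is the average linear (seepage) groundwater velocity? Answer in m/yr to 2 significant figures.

∂h/∂x = (45.58 − 45.39) / (-300 − 0) = -0.0006333
∂h/∂y = (45.59 − 45.39) / (-335 − 0) = -0.0005970
|∇h| = √(-0.0006333² + -0.0005970²) = 0.0008703
Seepage velocity v = K·i/n = 3.7 × 0.0008703 / 0.18 = 0.01789 m/day = 6.534 m/yr.

6.5 m/yr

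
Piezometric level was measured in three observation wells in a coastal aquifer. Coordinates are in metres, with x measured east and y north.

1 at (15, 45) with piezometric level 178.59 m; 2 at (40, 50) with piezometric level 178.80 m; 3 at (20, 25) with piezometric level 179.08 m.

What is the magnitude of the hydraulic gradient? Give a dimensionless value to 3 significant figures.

0.0248

With h = a·x + b·y + c and 1 as origin, the differences give:
  25·a + 5·b = +0.21
  5·a + (-20)·b = +0.49
Eliminate b (×(-20) and ×5, subtract): -525·a = -6.650 → a = ∂h/∂x = +0.01267
Back-substitute: b = ∂h/∂y = -0.02133.
|∇h| = √(0.01267² + -0.02133²) = 0.02481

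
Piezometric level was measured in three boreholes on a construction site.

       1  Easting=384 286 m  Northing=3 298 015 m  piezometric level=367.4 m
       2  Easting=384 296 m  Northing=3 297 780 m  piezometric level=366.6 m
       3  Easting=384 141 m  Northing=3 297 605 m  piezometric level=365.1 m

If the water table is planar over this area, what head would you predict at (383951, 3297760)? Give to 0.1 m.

Differences from 1: to 2 (Δx, Δy, Δh) = (10, -235, -0.8); to 3 = (-145, -410, -2.3).
Solve a·Δx + b·Δy = Δh: det = 10·(-410) − (-145)·(-235) = -38175.
∂h/∂x = [(-0.8)·(-410) − (-2.3)·(-235)] / -38175 = +0.005566
∂h/∂y = [10·(-2.3) − (-145)·(-0.8)] / -38175 = +0.003641
h(383951, 3297760) = 367.4 + (+0.005566)·(-335) + (+0.003641)·(-255) = 367.4 -1.865 -0.928 = 364.607 m.

364.6 m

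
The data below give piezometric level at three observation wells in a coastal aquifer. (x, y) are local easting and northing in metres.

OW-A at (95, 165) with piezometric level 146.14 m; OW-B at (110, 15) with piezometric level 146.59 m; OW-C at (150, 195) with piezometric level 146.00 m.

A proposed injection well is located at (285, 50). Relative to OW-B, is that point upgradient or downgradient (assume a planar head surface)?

downgradient

Differences from OW-A: to OW-B (Δx, Δy, Δh) = (15, -150, +0.45); to OW-C = (55, 30, -0.14).
Determinant of the coordinate differences = 15·30 − 55·(-150) = 8700.
∂h/∂x = [(+0.45)·30 − (-0.14)·(-150)] / 8700 = -0.0008621
∂h/∂y = [15·(-0.14) − 55·(+0.45)] / 8700 = -0.003086
Head at (285, 50) = 146.14 + (-0.0008621)·(190) + (-0.003086)·(-115) = 146.33 m.
That is lower than the 146.59 m at OW-B, so the point is downgradient.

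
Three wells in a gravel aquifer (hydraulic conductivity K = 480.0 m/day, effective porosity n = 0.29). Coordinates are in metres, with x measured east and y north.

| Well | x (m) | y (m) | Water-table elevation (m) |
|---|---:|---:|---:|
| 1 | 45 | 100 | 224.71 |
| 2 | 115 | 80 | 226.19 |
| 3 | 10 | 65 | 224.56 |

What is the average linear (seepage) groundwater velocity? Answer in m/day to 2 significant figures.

With h = a·x + b·y + c and 1 as origin, the differences give:
  70·a + (-20)·b = +1.48
  (-35)·a + (-35)·b = -0.15
Eliminate b (×(-35) and ×(-20), subtract): -3150·a = -54.800 → a = ∂h/∂x = +0.01740
Back-substitute: b = ∂h/∂y = -0.01311.
|∇h| = √(0.01740² + -0.01311²) = 0.02179
Seepage velocity v = K·i/n = 480.0 × 0.02179 / 0.29 = 36.07 m/day.

36 m/day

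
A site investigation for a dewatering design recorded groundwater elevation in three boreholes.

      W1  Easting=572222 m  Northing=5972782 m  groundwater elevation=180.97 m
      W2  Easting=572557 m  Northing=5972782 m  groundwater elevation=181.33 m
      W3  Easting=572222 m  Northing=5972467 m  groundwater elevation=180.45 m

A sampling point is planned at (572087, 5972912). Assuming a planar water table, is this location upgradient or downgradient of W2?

∂h/∂x = (181.33 − 180.97) / (572557 − 572222) = +0.001075
∂h/∂y = (180.45 − 180.97) / (5972467 − 5972782) = +0.001651
Head at (572087, 5972912) = 180.97 + (+0.001075)·(-135) + (+0.001651)·(130) = 181.04 m.
That is lower than the 181.33 m at W2, so the point is downgradient.

downgradient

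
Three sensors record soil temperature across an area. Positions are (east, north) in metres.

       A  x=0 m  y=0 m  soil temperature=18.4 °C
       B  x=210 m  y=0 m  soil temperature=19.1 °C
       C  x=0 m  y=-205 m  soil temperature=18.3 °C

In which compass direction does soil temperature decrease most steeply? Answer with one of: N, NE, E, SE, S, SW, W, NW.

∂T/∂x = (19.1 − 18.4) / (210 − 0) = +0.003333
∂T/∂y = (18.3 − 18.4) / (-205 − 0) = +0.0004878
Steepest decrease is along −∇f = (-0.003333 E, -0.0004878 N) → west.

W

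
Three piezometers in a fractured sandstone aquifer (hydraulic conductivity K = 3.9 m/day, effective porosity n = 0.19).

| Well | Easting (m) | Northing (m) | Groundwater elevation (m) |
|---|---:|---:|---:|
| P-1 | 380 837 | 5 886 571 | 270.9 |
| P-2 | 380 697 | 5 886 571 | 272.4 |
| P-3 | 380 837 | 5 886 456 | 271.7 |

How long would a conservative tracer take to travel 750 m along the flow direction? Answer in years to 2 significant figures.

∂h/∂x = (272.4 − 270.9) / (380697 − 380837) = -0.01071
∂h/∂y = (271.7 − 270.9) / (5886456 − 5886571) = -0.006957
|∇h| = √(-0.01071² + -0.006957²) = 0.01277
Seepage velocity v = K·i/n = 3.9 × 0.01277 / 0.19 = 0.2621 m/day.
t = 750 / 0.2621 = 2862 days = 7.84 years.

7.8 years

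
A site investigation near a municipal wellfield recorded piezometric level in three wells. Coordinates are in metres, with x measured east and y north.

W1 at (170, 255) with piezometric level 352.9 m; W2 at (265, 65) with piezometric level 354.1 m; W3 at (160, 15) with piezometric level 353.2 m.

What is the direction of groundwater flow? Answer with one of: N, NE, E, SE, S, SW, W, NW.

W

Taking W1 as reference: W2−W1 = (95, -190, +1.2); W3−W1 = (-10, -240, +0.3).
Solve a·Δx + b·Δy = Δh: det = 95·(-240) − (-10)·(-190) = -24700.
∂h/∂x = [(+1.2)·(-240) − (+0.3)·(-190)] / -24700 = +0.009352
∂h/∂y = [95·(+0.3) − (-10)·(+1.2)] / -24700 = -0.001640
Flow = −∇h = (-0.009352 east, +0.001640 north), which points west.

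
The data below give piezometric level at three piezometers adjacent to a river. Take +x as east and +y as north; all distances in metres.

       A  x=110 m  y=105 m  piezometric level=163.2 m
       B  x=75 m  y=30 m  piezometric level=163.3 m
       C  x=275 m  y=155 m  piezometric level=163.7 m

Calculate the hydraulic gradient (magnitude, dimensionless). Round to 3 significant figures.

0.00512

With h = a·x + b·y + c and A as origin, the differences give:
  (-35)·a + (-75)·b = +0.1
  165·a + 50·b = +0.5
Eliminate b (×50 and ×(-75), subtract): 10625·a = 42.50 → a = ∂h/∂x = +0.004000
Back-substitute: b = ∂h/∂y = -0.003200.
|∇h| = √(0.004000² + -0.003200²) = 0.005122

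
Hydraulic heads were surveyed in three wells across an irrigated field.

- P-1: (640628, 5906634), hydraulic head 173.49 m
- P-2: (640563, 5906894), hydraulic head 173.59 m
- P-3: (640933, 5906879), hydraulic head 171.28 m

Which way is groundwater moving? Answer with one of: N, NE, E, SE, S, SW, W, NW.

Three-point gradient (reference P-1): Δ to P-2 = (-65, 260, +0.10), Δ to P-3 = (305, 245, -2.21).
∂h/∂x = -0.006291, ∂h/∂y = -0.001188 (det = -95225).
Flow = −∇h = (+0.006291 east, +0.001188 north), which points east.

E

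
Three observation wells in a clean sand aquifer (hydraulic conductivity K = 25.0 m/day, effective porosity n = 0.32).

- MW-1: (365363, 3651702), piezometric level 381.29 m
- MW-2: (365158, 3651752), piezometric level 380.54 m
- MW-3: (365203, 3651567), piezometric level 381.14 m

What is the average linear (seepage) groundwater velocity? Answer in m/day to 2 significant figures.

0.31 m/day

With h = a·x + b·y + c and MW-1 as origin, the differences give:
  (-205)·a + 50·b = -0.75
  (-160)·a + (-135)·b = -0.15
Eliminate b (×(-135) and ×50, subtract): 35675·a = 108.750 → a = ∂h/∂x = +0.003048
Back-substitute: b = ∂h/∂y = -0.002502.
|∇h| = √(0.003048² + -0.002502²) = 0.003943
Seepage velocity v = K·i/n = 25.0 × 0.003943 / 0.32 = 0.308 m/day.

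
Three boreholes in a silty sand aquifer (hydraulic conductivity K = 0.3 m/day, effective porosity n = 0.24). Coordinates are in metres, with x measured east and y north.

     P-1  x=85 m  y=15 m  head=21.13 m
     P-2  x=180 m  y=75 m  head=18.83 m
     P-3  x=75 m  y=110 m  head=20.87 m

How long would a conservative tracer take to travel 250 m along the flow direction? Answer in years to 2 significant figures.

With h = a·x + b·y + c and P-1 as origin, the differences give:
  95·a + 60·b = -2.30
  (-10)·a + 95·b = -0.26
Eliminate b (×95 and ×60, subtract): 9625·a = -202.900 → a = ∂h/∂x = -0.02108
Back-substitute: b = ∂h/∂y = -0.004956.
|∇h| = √(-0.02108² + -0.004956²) = 0.02165
Seepage velocity v = K·i/n = 0.3 × 0.02165 / 0.24 = 0.02706 m/day.
t = 250 / 0.02706 = 9239 days = 25.3 years.

25 years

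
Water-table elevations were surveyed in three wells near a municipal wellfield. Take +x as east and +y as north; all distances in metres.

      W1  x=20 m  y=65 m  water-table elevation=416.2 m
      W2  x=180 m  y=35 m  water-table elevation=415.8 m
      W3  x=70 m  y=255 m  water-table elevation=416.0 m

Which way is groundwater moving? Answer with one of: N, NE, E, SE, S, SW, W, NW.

E

With h = a·x + b·y + c and W1 as origin, the differences give:
  160·a + (-30)·b = -0.4
  50·a + 190·b = -0.2
Eliminate b (×190 and ×(-30), subtract): 31900·a = -82.00 → a = ∂h/∂x = -0.002571
Back-substitute: b = ∂h/∂y = -0.0003762.
Flow = −∇h = (+0.002571 east, +0.0003762 north), which points east.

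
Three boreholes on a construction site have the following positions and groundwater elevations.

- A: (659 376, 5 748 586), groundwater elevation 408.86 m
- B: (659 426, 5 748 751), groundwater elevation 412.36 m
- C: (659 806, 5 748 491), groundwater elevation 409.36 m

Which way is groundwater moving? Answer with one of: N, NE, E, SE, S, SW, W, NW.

With h = a·x + b·y + c and A as origin, the differences give:
  50·a + 165·b = +3.50
  430·a + (-95)·b = +0.50
Eliminate b (×(-95) and ×165, subtract): -75700·a = -415.000 → a = ∂h/∂x = +0.005482
Back-substitute: b = ∂h/∂y = +0.01955.
Flow = −∇h = (-0.005482 east, -0.01955 north), which points south.

S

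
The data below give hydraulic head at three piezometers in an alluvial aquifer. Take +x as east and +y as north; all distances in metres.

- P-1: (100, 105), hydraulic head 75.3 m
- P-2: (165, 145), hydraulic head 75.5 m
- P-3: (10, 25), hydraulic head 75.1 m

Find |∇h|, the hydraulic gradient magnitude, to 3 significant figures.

Taking P-1 as reference: P-2−P-1 = (65, 40, +0.2); P-3−P-1 = (-90, -80, -0.2).
Determinant of the coordinate differences = 65·(-80) − (-90)·40 = -1600.
∂h/∂x = [(+0.2)·(-80) − (-0.2)·40] / -1600 = +0.005000
∂h/∂y = [65·(-0.2) − (-90)·(+0.2)] / -1600 = -0.003125
|∇h| = √(0.005000² + -0.003125²) = 0.005896

0.00590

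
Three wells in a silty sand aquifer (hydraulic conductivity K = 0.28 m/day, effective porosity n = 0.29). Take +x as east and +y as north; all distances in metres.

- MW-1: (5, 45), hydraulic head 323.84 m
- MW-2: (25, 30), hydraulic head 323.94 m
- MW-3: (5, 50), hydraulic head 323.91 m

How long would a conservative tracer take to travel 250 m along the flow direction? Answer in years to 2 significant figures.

Differences from MW-1: to MW-2 (Δx, Δy, Δh) = (20, -15, +0.10); to MW-3 = (0, 5, +0.07).
Determinant of the coordinate differences = 20·5 − 0·(-15) = 100.
∂h/∂x = [(+0.10)·5 − (+0.07)·(-15)] / 100 = +0.01550
∂h/∂y = [20·(+0.07) − 0·(+0.10)] / 100 = +0.01400
|∇h| = √(0.01550² + 0.01400²) = 0.02089
Seepage velocity v = K·i/n = 0.28 × 0.02089 / 0.29 = 0.02017 m/day.
t = 250 / 0.02017 = 1.239e+04 days = 33.9 years.

34 years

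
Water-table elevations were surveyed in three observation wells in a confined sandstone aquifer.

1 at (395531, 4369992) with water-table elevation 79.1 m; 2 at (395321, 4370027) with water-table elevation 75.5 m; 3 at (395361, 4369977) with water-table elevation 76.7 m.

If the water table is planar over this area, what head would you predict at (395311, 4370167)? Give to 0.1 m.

73.7 m

Differences from 1: to 2 (Δx, Δy, Δh) = (-210, 35, -3.6); to 3 = (-170, -15, -2.4).
Determinant of the coordinate differences = (-210)·(-15) − (-170)·35 = 9100.
∂h/∂x = [(-3.6)·(-15) − (-2.4)·35] / 9100 = +0.01516
∂h/∂y = [(-210)·(-2.4) − (-170)·(-3.6)] / 9100 = -0.01187
h(395311, 4370167) = 79.1 + (+0.01516)·(-220) + (-0.01187)·(175) = 79.1 -3.336 -2.077 = 73.687 m.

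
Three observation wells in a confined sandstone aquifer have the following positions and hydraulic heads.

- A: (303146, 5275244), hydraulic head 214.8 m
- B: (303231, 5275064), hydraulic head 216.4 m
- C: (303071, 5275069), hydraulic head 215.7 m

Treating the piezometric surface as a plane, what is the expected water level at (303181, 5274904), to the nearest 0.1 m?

Three-point gradient (reference A): Δ to B = (85, -180, +1.6), Δ to C = (-75, -175, +0.9).
∂h/∂x = +0.004159, ∂h/∂y = -0.006925 (det = -28375).
h(303181, 5274904) = 214.8 + (+0.004159)·(35) + (-0.006925)·(-340) = 214.8 +0.146 +2.355 = 217.300 m.

217.3 m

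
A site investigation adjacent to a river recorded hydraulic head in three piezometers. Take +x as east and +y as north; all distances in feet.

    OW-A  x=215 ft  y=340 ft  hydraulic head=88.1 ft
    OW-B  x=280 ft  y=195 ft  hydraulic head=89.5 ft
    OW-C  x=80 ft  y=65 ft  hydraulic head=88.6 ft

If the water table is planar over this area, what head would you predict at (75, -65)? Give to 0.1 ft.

Differences from OW-A: to OW-B (Δx, Δy, Δh) = (65, -145, +1.4); to OW-C = (-135, -275, +0.5).
Solve a·Δx + b·Δy = Δh: det = 65·(-275) − (-135)·(-145) = -37450.
∂h/∂x = [(+1.4)·(-275) − (+0.5)·(-145)] / -37450 = +0.008344
∂h/∂y = [65·(+0.5) − (-135)·(+1.4)] / -37450 = -0.005915
h(75, -65) = 88.1 + (+0.008344)·(-140) + (-0.005915)·(-405) = 88.1 -1.168 +2.395 = 89.327 ft.

89.3 ft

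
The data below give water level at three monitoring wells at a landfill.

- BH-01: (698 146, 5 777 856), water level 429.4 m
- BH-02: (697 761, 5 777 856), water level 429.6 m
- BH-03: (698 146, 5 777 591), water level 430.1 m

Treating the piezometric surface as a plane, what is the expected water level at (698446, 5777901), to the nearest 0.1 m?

∂h/∂x = (429.6 − 429.4) / (697761 − 698146) = -0.0005195
∂h/∂y = (430.1 − 429.4) / (5777591 − 5777856) = -0.002642
h(698446, 5777901) = 429.4 + (-0.0005195)·(300) + (-0.002642)·(45) = 429.4 -0.156 -0.119 = 429.125 m.

429.1 m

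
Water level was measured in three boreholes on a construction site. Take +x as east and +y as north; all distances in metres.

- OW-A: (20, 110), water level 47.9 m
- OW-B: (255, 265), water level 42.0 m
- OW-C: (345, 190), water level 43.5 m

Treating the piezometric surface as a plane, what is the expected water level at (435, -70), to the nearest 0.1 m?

50.2 m

With h = a·x + b·y + c and OW-A as origin, the differences give:
  235·a + 155·b = -5.9
  325·a + 80·b = -4.4
Eliminate b (×80 and ×155, subtract): -31575·a = 210.00 → a = ∂h/∂x = -0.006651
Back-substitute: b = ∂h/∂y = -0.02798.
h(435, -70) = 47.9 + (-0.006651)·(415) + (-0.02798)·(-180) = 47.9 -2.760 +5.037 = 50.176 m.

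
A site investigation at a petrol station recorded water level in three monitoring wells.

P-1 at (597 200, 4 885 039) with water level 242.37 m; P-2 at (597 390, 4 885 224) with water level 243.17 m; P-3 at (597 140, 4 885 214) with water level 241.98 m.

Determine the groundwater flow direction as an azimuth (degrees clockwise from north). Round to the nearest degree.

277°

Differences from P-1: to P-2 (Δx, Δy, Δh) = (190, 185, +0.80); to P-3 = (-60, 175, -0.39).
Determinant of the coordinate differences = 190·175 − (-60)·185 = 44350.
∂h/∂x = [(+0.80)·175 − (-0.39)·185] / 44350 = +0.004784
∂h/∂y = [190·(-0.39) − (-60)·(+0.80)] / 44350 = -0.0005885
Flow direction (−∇h) has components (-0.004784 E, +0.0005885 N).
Azimuth = atan2(E, N) = atan2(-0.004784, +0.0005885) = 277.0° ≈ 277°.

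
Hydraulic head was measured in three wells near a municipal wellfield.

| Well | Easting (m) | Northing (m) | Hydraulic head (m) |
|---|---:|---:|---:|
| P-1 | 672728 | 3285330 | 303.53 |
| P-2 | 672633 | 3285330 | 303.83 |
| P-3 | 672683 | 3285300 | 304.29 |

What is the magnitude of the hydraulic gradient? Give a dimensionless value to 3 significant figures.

0.0208

Taking P-1 as reference: P-2−P-1 = (-95, 0, +0.30); P-3−P-1 = (-45, -30, +0.76).
Determinant of the coordinate differences = (-95)·(-30) − (-45)·0 = 2850.
∂h/∂x = [(+0.30)·(-30) − (+0.76)·0] / 2850 = -0.003158
∂h/∂y = [(-95)·(+0.76) − (-45)·(+0.30)] / 2850 = -0.02060
|∇h| = √(-0.003158² + -0.02060²) = 0.02084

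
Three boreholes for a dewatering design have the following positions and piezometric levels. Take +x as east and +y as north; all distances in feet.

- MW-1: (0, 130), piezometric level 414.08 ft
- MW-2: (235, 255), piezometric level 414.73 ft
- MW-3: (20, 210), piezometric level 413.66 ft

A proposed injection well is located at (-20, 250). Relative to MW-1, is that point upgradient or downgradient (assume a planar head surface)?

Taking MW-1 as reference: MW-2−MW-1 = (235, 125, +0.65); MW-3−MW-1 = (20, 80, -0.42).
Solve a·Δx + b·Δy = Δh: det = 235·80 − 20·125 = 16300.
∂h/∂x = [(+0.65)·80 − (-0.42)·125] / 16300 = +0.006411
∂h/∂y = [235·(-0.42) − 20·(+0.65)] / 16300 = -0.006853
Head at (-20, 250) = 414.08 + (+0.006411)·(-20) + (-0.006853)·(120) = 413.13 ft.
That is lower than the 414.08 ft at MW-1, so the point is downgradient.

downgradient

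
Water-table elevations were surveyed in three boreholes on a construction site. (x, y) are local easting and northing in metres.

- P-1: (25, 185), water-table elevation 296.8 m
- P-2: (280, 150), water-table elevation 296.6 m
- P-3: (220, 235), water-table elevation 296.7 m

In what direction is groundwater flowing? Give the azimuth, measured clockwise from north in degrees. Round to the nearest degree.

Three-point gradient (reference P-1): Δ to P-2 = (255, -35, -0.2), Δ to P-3 = (195, 50, -0.1).
∂h/∂x = -0.0006897, ∂h/∂y = +0.0006897 (det = 19575).
Flow direction (−∇h) has components (+0.0006897 E, -0.0006897 N).
Azimuth = atan2(E, N) = atan2(+0.0006897, -0.0006897) = 135.0° ≈ 135°.

135°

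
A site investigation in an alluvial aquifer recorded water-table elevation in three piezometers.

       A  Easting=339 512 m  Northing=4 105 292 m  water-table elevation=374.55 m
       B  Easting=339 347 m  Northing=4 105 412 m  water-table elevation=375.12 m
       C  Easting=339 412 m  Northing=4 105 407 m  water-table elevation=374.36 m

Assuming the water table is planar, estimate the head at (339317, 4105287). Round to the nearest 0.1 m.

377.1 m

Three-point gradient (reference A): Δ to B = (-165, 120, +0.57), Δ to C = (-100, 115, -0.19).
∂h/∂x = -0.01267, ∂h/∂y = -0.01267 (det = -6975).
h(339317, 4105287) = 374.55 + (-0.01267)·(-195) + (-0.01267)·(-5) = 374.55 +2.470 +0.063 = 377.083 m.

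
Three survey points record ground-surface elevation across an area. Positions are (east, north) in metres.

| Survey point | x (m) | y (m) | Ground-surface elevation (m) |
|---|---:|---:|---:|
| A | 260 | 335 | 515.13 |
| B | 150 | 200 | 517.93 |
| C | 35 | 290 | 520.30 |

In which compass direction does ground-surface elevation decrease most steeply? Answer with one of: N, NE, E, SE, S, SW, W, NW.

With z = a·x + b·y + c and A as origin, the differences give:
  (-110)·a + (-135)·b = +2.80
  (-225)·a + (-45)·b = +5.17
Eliminate b (×(-45) and ×(-135), subtract): -25425·a = 571.950 → a = ∂z/∂x = -0.02250
Back-substitute: b = ∂z/∂y = -0.002411.
Steepest decrease is along −∇f = (+0.02250 E, +0.002411 N) → east.

E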